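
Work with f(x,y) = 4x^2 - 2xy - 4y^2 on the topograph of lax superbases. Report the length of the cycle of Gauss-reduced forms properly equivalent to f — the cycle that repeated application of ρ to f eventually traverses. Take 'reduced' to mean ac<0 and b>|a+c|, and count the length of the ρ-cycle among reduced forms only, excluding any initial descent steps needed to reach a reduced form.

D = 68, ⌊√D⌋ = 8
descent: ρ → (-4,2,4)  [lands on river]
river: ρ → (4,6,-2)
river: ρ → (-2,6,4)
river: ρ → (4,2,-4)
river: ρ → (-4,6,2)
river: ρ → (2,6,-4)
ρ-cycle length = 6 (tail of 1 descent step not counted)

6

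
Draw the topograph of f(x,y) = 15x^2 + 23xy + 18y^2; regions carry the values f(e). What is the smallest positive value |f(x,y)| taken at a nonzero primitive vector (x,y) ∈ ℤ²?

translate: b→-7 (≡23 mod 30), so (15,23,18)→(15,-7,10)
flip: (15,-7,10)→(10,7,15)
reduced (well bottom): (10,7,15) with a≤c, −a<b≤a
well minimum = a = 10

10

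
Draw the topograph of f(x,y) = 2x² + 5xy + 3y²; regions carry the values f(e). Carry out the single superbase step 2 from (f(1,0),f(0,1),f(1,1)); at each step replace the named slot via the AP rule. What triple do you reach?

start (2,3,10) = (f(1,0),f(0,1),f(1,1))
replace slot 2: 2·(2+10) − 3 = 21 → (2,21,10)

2,21,10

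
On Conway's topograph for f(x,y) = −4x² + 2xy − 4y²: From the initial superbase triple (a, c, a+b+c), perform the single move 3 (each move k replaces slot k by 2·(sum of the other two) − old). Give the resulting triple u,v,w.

start (-4,-4,-6) = (f(1,0),f(0,1),f(1,1))
replace slot 3: 2·((-4)+(-4)) − (-6) = -10 → (-4,-4,-10)

-4,-4,-10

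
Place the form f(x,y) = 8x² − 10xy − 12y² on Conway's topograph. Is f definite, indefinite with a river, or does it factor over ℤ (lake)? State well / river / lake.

D = b²−4ac = (-10)² − 4·8·(-12) = 484
D = 22² is a perfect square ⇒ form factors over ℤ ⇒ lakes

lake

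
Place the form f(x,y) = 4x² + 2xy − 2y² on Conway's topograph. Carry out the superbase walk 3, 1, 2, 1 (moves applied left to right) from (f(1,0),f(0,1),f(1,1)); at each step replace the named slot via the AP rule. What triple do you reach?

start (4,-2,4) = (f(1,0),f(0,1),f(1,1))
replace slot 3: 2·(4+(-2)) − 4 = 0 → (4,-2,0)
replace slot 1: 2·((-2)+0) − 4 = -8 → (-8,-2,0)
replace slot 2: 2·((-8)+0) − (-2) = -14 → (-8,-14,0)
replace slot 1: 2·((-14)+0) − (-8) = -20 → (-20,-14,0)

-20,-14,0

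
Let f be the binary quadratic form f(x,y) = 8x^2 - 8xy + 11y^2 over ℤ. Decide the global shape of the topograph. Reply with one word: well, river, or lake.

D = b²−4ac = (-8)² − 4·8·11 = -288
D < 0 ⇒ definite ⇒ every region one sign ⇒ single well

well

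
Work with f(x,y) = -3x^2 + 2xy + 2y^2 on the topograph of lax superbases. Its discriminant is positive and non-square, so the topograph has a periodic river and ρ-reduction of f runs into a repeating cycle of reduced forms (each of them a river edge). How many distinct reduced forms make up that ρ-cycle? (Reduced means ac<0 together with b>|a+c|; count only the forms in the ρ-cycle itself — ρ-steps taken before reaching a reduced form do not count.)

D = 28, ⌊√D⌋ = 5
river: ρ → (2,2,-3)
river: ρ → (-3,4,1)
river: ρ → (1,4,-3)
river: ρ → (-3,2,2)
ρ-cycle length = 4 (tail of 0 descent steps not counted)

4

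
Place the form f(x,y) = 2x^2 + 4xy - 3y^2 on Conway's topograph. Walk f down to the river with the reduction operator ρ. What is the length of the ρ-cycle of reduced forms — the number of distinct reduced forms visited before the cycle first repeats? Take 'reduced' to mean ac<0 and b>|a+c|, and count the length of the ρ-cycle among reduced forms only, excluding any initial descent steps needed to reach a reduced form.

D = 40, ⌊√D⌋ = 6
river: ρ → (-3,2,3)
river: ρ → (3,4,-2)
river: ρ → (-2,4,3)
river: ρ → (3,2,-3)
river: ρ → (-3,4,2)
river: ρ → (2,4,-3)
ρ-cycle length = 6 (tail of 0 descent steps not counted)

6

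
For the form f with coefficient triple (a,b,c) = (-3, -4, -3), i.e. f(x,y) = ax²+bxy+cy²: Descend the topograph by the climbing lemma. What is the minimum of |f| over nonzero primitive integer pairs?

translate: b→-2 (≡4 mod 6), so (3,4,3)→(3,-2,2)
flip: (3,-2,2)→(2,2,3)
reduced (well bottom): (2,2,3) with a≤c, −a<b≤a
well minimum |f| = |-2| = 2 (negative-definite)

2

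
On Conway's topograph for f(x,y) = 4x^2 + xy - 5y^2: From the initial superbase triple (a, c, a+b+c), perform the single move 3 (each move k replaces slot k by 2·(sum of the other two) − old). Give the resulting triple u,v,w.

start (4,-5,0) = (f(1,0),f(0,1),f(1,1))
replace slot 3: 2·(4+(-5)) − 0 = -2 → (4,-5,-2)

4,-5,-2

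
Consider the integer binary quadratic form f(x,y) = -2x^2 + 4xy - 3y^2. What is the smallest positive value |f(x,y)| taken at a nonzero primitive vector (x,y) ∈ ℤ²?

translate: b→0 (≡-4 mod 4), so (2,-4,3)→(2,0,1)
flip: (2,0,1)→(1,0,2)
reduced (well bottom): (1,0,2) with a≤c, −a<b≤a
well minimum |f| = |-1| = 1 (negative-definite)

1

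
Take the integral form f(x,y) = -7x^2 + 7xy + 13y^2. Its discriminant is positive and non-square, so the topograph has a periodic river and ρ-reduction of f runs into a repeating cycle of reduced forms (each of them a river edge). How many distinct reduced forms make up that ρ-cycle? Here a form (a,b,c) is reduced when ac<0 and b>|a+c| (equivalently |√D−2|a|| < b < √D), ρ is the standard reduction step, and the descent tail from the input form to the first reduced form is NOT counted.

D = 413, ⌊√D⌋ = 20
river: ρ → (13,19,-1)
river: ρ → (-1,19,13)
river: ρ → (13,7,-7)
river: ρ → (-7,7,13)
ρ-cycle length = 4 (tail of 0 descent steps not counted)

4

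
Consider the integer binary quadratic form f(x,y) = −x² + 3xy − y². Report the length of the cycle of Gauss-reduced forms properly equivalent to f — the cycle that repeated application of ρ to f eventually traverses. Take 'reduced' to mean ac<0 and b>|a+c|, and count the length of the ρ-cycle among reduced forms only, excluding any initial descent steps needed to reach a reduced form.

D = 5, ⌊√D⌋ = 2
descent: ρ → (-1,1,1)  [lands on river]
river: ρ → (1,1,-1)
ρ-cycle length = 2 (tail of 1 descent step not counted)

2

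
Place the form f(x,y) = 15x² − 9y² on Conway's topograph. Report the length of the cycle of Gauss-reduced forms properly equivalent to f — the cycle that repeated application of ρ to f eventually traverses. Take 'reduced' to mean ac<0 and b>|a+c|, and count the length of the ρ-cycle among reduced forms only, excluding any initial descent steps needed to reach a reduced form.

D = 540, ⌊√D⌋ = 23
descent: ρ → (-9,18,6)  [lands on river]
river: ρ → (6,18,-9)
ρ-cycle length = 2 (tail of 1 descent step not counted)

2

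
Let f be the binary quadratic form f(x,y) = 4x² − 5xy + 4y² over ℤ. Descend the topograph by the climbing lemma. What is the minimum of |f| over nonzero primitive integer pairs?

translate: b→3 (≡-5 mod 8), so (4,-5,4)→(4,3,3)
flip: (4,3,3)→(3,-3,4)
translate: b→3 (≡-3 mod 6), so (3,-3,4)→(3,3,4)
reduced (well bottom): (3,3,4) with a≤c, −a<b≤a
well minimum = a = 3

3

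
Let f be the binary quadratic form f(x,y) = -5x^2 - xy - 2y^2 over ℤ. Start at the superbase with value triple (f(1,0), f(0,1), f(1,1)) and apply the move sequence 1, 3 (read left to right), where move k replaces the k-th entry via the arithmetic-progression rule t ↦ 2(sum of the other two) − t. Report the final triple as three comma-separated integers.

start (-5,-2,-8) = (f(1,0),f(0,1),f(1,1))
replace slot 1: 2·((-2)+(-8)) − (-5) = -15 → (-15,-2,-8)
replace slot 3: 2·((-15)+(-2)) − (-8) = -26 → (-15,-2,-26)

-15,-2,-26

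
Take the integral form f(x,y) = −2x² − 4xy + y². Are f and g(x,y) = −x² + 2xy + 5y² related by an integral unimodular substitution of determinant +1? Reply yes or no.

D₁ = 24, D₂ = 24
river cycle of f (length 2): (1, 4, -2), (-2, 4, 1)
river cycle of g (length 2): (-1, 4, 2), (2, 4, -1)
cycles differ ⇒ inequivalent

no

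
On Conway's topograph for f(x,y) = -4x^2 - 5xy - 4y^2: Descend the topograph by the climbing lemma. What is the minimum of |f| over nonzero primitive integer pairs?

translate: b→-3 (≡5 mod 8), so (4,5,4)→(4,-3,3)
flip: (4,-3,3)→(3,3,4)
reduced (well bottom): (3,3,4) with a≤c, −a<b≤a
well minimum |f| = |-3| = 3 (negative-definite)

3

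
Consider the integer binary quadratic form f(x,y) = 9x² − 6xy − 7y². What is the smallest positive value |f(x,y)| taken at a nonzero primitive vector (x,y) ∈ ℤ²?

descent: ρ → (-7,6,9)  [lands on river]
river: ρ → (9,12,-4)
river: ρ → (-4,12,9)
river: ρ → (9,6,-7)
river: ρ → (-7,8,8)
river: ρ → (8,8,-7)
closes: descent 1, river 6
min |a| on river = 4

4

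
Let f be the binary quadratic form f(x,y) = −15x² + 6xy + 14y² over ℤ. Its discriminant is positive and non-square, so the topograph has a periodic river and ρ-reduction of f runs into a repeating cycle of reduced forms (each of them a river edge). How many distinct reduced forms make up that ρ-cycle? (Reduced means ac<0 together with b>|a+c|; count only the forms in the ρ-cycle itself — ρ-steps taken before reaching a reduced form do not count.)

D = 876, ⌊√D⌋ = 29
river: ρ → (14,22,-7)
river: ρ → (-7,20,17)
river: ρ → (17,14,-10)
river: ρ → (-10,26,5)
river: ρ → (5,24,-15)
river: ρ → (-15,6,14)
ρ-cycle length = 6 (tail of 0 descent steps not counted)

6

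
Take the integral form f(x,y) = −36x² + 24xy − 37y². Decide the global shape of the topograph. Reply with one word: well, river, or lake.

D = b²−4ac = 24² − 4·(-36)·(-37) = -4752
D < 0 ⇒ definite ⇒ every region one sign ⇒ single well

well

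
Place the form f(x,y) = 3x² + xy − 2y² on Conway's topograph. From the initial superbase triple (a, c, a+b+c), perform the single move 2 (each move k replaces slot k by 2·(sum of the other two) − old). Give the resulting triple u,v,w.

start (3,-2,2) = (f(1,0),f(0,1),f(1,1))
replace slot 2: 2·(3+2) − (-2) = 12 → (3,12,2)

3,12,2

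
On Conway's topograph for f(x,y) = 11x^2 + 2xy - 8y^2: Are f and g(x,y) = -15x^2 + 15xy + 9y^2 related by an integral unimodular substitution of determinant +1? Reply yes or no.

D₁ = 356, D₂ = 765
discriminants differ ⇒ not SL₂(ℤ)-equivalent

no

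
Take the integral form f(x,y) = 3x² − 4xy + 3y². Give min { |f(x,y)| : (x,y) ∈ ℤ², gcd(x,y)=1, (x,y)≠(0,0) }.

translate: b→2 (≡-4 mod 6), so (3,-4,3)→(3,2,2)
flip: (3,2,2)→(2,-2,3)
translate: b→2 (≡-2 mod 4), so (2,-2,3)→(2,2,3)
reduced (well bottom): (2,2,3) with a≤c, −a<b≤a
well minimum = a = 2

2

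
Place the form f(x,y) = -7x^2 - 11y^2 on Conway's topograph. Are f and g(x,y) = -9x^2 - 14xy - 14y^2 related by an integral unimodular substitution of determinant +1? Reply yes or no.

D₁ = -308, D₂ = -308
f is negative-definite; reduce −f:
−f: reduced (well bottom): (7,0,11) with a≤c, −a<b≤a
flip sign back: reduced form of f is (-7,0,-11)
g is negative-definite; reduce −g:
−g: translate: b→-4 (≡14 mod 18), so (9,14,14)→(9,-4,9)
−g: flip: (9,-4,9)→(9,4,9)
−g: reduced (well bottom): (9,4,9) with a≤c, −a<b≤a
flip sign back: reduced form of g is (-9,-4,-9)
reduced forms (-7, 0, -11) vs (-9, -4, -9) ⇒ inequivalent

no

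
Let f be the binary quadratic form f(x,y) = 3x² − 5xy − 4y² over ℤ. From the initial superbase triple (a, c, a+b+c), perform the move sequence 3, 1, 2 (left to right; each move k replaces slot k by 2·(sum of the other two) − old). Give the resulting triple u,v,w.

start (3,-4,-6) = (f(1,0),f(0,1),f(1,1))
replace slot 3: 2·(3+(-4)) − (-6) = 4 → (3,-4,4)
replace slot 1: 2·((-4)+4) − 3 = -3 → (-3,-4,4)
replace slot 2: 2·((-3)+4) − (-4) = 6 → (-3,6,4)

-3,6,4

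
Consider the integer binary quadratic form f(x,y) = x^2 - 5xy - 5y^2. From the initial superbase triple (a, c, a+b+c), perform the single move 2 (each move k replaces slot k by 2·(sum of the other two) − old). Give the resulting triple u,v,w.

start (1,-5,-9) = (f(1,0),f(0,1),f(1,1))
replace slot 2: 2·(1+(-9)) − (-5) = -11 → (1,-11,-9)

1,-11,-9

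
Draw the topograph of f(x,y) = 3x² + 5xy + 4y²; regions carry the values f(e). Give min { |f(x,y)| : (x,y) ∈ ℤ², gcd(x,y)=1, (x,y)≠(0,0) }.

translate: b→-1 (≡5 mod 6), so (3,5,4)→(3,-1,2)
flip: (3,-1,2)→(2,1,3)
reduced (well bottom): (2,1,3) with a≤c, −a<b≤a
well minimum = a = 2

2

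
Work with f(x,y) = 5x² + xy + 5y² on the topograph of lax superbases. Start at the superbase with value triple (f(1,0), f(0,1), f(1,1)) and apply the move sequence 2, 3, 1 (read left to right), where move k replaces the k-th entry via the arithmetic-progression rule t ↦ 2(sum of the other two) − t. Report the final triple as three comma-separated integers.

start (5,5,11) = (f(1,0),f(0,1),f(1,1))
replace slot 2: 2·(5+11) − 5 = 27 → (5,27,11)
replace slot 3: 2·(5+27) − 11 = 53 → (5,27,53)
replace slot 1: 2·(27+53) − 5 = 155 → (155,27,53)

155,27,53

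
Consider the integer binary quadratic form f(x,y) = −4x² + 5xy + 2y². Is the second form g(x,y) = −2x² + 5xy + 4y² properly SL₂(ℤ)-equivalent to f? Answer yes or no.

D₁ = 57, D₂ = 57
river cycle of f (length 6): (2, 7, -1), (-1, 7, 2), (2, 5, -4), (-4, 3, 3), (3, 3, -4), (-4, 5, 2)
river cycle of g (length 6): (4, 3, -3), (-3, 3, 4), (4, 5, -2), (-2, 7, 1), (1, 7, -2), (-2, 5, 4)
cycles differ ⇒ inequivalent

no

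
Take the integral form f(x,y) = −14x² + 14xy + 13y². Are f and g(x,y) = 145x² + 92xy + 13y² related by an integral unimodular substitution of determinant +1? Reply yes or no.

D₁ = 924, D₂ = 924
river cycle of f (length 8): (13, 12, -15), (-15, 18, 10), (10, 22, -11), (-11, 22, 10), (10, 18, -15), (-15, 12, 13), (13, 14, -14), (-14, 14, 13)
river cycle of g (length 8): (13, 12, -15), (-15, 18, 10), (10, 22, -11), (-11, 22, 10), (10, 18, -15), (-15, 12, 13), (13, 14, -14), (-14, 14, 13)
cycles coincide ⇒ equivalent

yes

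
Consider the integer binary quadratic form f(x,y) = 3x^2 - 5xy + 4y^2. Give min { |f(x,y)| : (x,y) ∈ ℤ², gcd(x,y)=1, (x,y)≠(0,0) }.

translate: b→1 (≡-5 mod 6), so (3,-5,4)→(3,1,2)
flip: (3,1,2)→(2,-1,3)
reduced (well bottom): (2,-1,3) with a≤c, −a<b≤a
well minimum = a = 2

2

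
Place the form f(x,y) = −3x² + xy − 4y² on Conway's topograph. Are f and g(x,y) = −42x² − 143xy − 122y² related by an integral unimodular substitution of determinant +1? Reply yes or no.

D₁ = -47, D₂ = -47
f is negative-definite; reduce −f:
−f: reduced (well bottom): (3,-1,4) with a≤c, −a<b≤a
flip sign back: reduced form of f is (-3,1,-4)
g is negative-definite; reduce −g:
−g: translate: b→-25 (≡143 mod 84), so (42,143,122)→(42,-25,4)
−g: flip: (42,-25,4)→(4,25,42)
−g: translate: b→1 (≡25 mod 8), so (4,25,42)→(4,1,3)
−g: flip: (4,1,3)→(3,-1,4)
−g: reduced (well bottom): (3,-1,4) with a≤c, −a<b≤a
flip sign back: reduced form of g is (-3,1,-4)
reduced forms (-3, 1, -4) vs (-3, 1, -4) ⇒ equivalent

yes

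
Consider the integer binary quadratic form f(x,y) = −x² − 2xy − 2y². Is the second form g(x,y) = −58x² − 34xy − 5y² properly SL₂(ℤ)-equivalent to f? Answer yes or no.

D₁ = -4, D₂ = -4
f is negative-definite; reduce −f:
−f: translate: b→0 (≡2 mod 2), so (1,2,2)→(1,0,1)
−f: reduced (well bottom): (1,0,1) with a≤c, −a<b≤a
flip sign back: reduced form of f is (-1,0,-1)
g is negative-definite; reduce −g:
−g: flip: (58,34,5)→(5,-34,58)
−g: translate: b→-4 (≡-34 mod 10), so (5,-34,58)→(5,-4,1)
−g: flip: (5,-4,1)→(1,4,5)
−g: translate: b→0 (≡4 mod 2), so (1,4,5)→(1,0,1)
−g: reduced (well bottom): (1,0,1) with a≤c, −a<b≤a
flip sign back: reduced form of g is (-1,0,-1)
reduced forms (-1, 0, -1) vs (-1, 0, -1) ⇒ equivalent

yes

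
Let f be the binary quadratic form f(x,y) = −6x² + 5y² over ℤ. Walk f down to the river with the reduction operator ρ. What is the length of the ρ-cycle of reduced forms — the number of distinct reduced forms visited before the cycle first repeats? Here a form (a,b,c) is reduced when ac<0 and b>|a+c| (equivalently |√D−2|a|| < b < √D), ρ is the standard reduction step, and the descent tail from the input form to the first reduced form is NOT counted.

D = 120, ⌊√D⌋ = 10
descent: ρ → (5,10,-1)  [lands on river]
river: ρ → (-1,10,5)
ρ-cycle length = 2 (tail of 1 descent step not counted)

2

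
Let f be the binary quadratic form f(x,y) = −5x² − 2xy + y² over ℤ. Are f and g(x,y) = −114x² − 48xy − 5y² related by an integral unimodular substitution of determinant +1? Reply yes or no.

D₁ = 24, D₂ = 24
river cycle of f (length 2): (1, 4, -2), (-2, 4, 1)
river cycle of g (length 2): (1, 4, -2), (-2, 4, 1)
cycles coincide ⇒ equivalent

yes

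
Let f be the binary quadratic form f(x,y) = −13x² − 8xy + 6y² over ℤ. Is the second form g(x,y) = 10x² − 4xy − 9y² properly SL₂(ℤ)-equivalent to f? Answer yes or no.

D₁ = 376, D₂ = 376
river cycle of f (length 16): (6, 8, -13), (-13, 18, 1), (1, 18, -13), (-13, 8, 6), (6, 16, -5), (-5, 14, 9), (9, 4, -10), (-10, 16, 3), (3, 14, -15), (-15, 16, 2), … (6 more)
river cycle of g (length 16): (-9, 4, 10), (10, 16, -3), (-3, 14, 15), (15, 16, -2), (-2, 16, 15), (15, 14, -3), (-3, 16, 10), (10, 4, -9), (-9, 14, 5), (5, 16, -6), … (6 more)
cycles differ ⇒ inequivalent

no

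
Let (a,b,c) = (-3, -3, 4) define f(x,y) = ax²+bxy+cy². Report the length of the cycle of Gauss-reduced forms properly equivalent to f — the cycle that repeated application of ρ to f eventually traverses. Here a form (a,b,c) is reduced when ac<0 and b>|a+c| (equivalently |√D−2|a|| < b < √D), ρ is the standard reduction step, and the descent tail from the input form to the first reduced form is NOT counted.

D = 57, ⌊√D⌋ = 7
descent: ρ → (4,3,-3)  [lands on river]
river: ρ → (-3,3,4)
river: ρ → (4,5,-2)
river: ρ → (-2,7,1)
river: ρ → (1,7,-2)
river: ρ → (-2,5,4)
ρ-cycle length = 6 (tail of 1 descent step not counted)

6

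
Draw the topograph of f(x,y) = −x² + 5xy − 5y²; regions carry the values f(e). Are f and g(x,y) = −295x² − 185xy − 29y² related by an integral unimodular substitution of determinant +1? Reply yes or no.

D₁ = 5, D₂ = 5
river cycle of f (length 2): (-1, 1, 1), (1, 1, -1)
river cycle of g (length 2): (-1, 1, 1), (1, 1, -1)
cycles coincide ⇒ equivalent

yes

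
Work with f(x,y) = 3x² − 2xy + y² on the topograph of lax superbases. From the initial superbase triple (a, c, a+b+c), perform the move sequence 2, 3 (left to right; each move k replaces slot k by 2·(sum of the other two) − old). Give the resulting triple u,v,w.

start (3,1,2) = (f(1,0),f(0,1),f(1,1))
replace slot 2: 2·(3+2) − 1 = 9 → (3,9,2)
replace slot 3: 2·(3+9) − 2 = 22 → (3,9,22)

3,9,22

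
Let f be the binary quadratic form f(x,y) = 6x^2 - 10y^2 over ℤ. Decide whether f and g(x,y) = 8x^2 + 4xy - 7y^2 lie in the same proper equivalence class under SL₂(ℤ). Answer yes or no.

D₁ = 240, D₂ = 240
river cycle of f (length 2): (6, 12, -4), (-4, 12, 6)
river cycle of g (length 6): (-7, 10, 5), (5, 10, -7), (-7, 4, 8), (8, 12, -3), (-3, 12, 8), (8, 4, -7)
cycles differ ⇒ inequivalent

no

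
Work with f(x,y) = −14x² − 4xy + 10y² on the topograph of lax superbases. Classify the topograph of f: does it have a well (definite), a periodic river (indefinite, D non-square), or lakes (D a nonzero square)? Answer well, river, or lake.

D = b²−4ac = (-4)² − 4·(-14)·10 = 576
D = 24² is a perfect square ⇒ form factors over ℤ ⇒ lakes

lake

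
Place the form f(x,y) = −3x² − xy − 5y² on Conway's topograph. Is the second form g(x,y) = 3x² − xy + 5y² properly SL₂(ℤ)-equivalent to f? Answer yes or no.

D₁ = -59, D₂ = -59
f is negative-definite; reduce −f:
−f: reduced (well bottom): (3,1,5) with a≤c, −a<b≤a
flip sign back: reduced form of f is (-3,-1,-5)
g: reduced (well bottom): (3,-1,5) with a≤c, −a<b≤a
reduced forms (-3, -1, -5) vs (3, -1, 5) ⇒ inequivalent

no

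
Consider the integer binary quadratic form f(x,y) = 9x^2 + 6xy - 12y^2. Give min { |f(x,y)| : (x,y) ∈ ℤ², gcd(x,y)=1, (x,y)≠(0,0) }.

river: ρ → (-12,18,3)
river: ρ → (3,18,-12)
river: ρ → (-12,6,9)
river: ρ → (9,12,-9)
river: ρ → (-9,6,12)
river: ρ → (12,18,-3)
river: ρ → (-3,18,12)
river: ρ → (12,6,-9)
river: ρ → (-9,12,9)
river: ρ → (9,6,-12)
closes: descent 0, river 10
min |a| on river = 3

3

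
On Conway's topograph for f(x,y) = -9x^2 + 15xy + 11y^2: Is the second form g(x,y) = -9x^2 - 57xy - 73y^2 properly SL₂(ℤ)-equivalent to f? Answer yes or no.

D₁ = 621, D₂ = 621
river cycle of f (length 4): (11, 7, -13), (-13, 19, 5), (5, 21, -9), (-9, 15, 11)
river cycle of g (length 4): (-9, 15, 11), (11, 7, -13), (-13, 19, 5), (5, 21, -9)
cycles coincide ⇒ equivalent

yes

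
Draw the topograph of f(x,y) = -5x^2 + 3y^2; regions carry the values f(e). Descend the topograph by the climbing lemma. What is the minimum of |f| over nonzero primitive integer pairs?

descent: ρ → (3,6,-2)  [lands on river]
river: ρ → (-2,6,3)
closes: descent 1, river 2
min |a| on river = 2

2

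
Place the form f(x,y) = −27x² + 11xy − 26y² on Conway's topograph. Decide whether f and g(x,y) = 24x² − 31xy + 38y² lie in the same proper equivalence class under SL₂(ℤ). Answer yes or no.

D₁ = -2687, D₂ = -2687
f is negative-definite; reduce −f:
−f: flip: (27,-11,26)→(26,11,27)
−f: reduced (well bottom): (26,11,27) with a≤c, −a<b≤a
flip sign back: reduced form of f is (-26,-11,-27)
g: translate: b→17 (≡-31 mod 48), so (24,-31,38)→(24,17,31)
g: reduced (well bottom): (24,17,31) with a≤c, −a<b≤a
reduced forms (-26, -11, -27) vs (24, 17, 31) ⇒ inequivalent

no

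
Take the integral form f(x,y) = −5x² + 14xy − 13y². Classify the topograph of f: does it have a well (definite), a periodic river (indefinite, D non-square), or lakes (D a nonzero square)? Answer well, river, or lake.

D = b²−4ac = 14² − 4·(-5)·(-13) = -64
D < 0 ⇒ definite ⇒ every region one sign ⇒ single well

well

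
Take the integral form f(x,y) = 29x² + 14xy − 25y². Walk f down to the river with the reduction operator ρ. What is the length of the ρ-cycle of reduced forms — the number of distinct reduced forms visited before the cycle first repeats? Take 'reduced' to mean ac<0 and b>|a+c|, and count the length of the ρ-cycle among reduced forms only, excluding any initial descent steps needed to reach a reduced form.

D = 3096, ⌊√D⌋ = 55
river: ρ → (-25,36,18)
river: ρ → (18,36,-25)
river: ρ → (-25,14,29)
river: ρ → (29,44,-10)
river: ρ → (-10,36,45)
river: ρ → (45,54,-1)
river: ρ → (-1,54,45)
river: ρ → (45,36,-10)
river: ρ → (-10,44,29)
river: ρ → (29,14,-25)
ρ-cycle length = 10 (tail of 0 descent steps not counted)

10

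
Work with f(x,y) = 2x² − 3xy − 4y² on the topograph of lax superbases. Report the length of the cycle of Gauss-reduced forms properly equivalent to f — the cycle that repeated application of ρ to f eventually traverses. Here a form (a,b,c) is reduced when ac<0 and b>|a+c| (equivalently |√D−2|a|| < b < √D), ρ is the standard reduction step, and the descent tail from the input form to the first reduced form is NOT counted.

D = 41, ⌊√D⌋ = 6
descent: ρ → (-4,3,2)  [lands on river]
river: ρ → (2,5,-2)
river: ρ → (-2,3,4)
river: ρ → (4,5,-1)
river: ρ → (-1,5,4)
river: ρ → (4,3,-2)
river: ρ → (-2,5,2)
river: ρ → (2,3,-4)
river: ρ → (-4,5,1)
river: ρ → (1,5,-4)
ρ-cycle length = 10 (tail of 1 descent step not counted)

10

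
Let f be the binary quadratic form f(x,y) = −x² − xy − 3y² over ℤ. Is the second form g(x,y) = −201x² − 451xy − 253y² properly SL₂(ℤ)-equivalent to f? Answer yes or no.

D₁ = -11, D₂ = -11
f is negative-definite; reduce −f:
−f: reduced (well bottom): (1,1,3) with a≤c, −a<b≤a
flip sign back: reduced form of f is (-1,-1,-3)
g is negative-definite; reduce −g:
−g: translate: b→49 (≡451 mod 402), so (201,451,253)→(201,49,3)
−g: flip: (201,49,3)→(3,-49,201)
−g: translate: b→-1 (≡-49 mod 6), so (3,-49,201)→(3,-1,1)
−g: flip: (3,-1,1)→(1,1,3)
−g: reduced (well bottom): (1,1,3) with a≤c, −a<b≤a
flip sign back: reduced form of g is (-1,-1,-3)
reduced forms (-1, -1, -3) vs (-1, -1, -3) ⇒ equivalent

yes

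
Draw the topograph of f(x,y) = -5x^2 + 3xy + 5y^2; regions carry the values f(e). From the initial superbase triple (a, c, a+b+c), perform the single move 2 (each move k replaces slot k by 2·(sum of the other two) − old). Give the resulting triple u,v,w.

start (-5,5,3) = (f(1,0),f(0,1),f(1,1))
replace slot 2: 2·((-5)+3) − 5 = -9 → (-5,-9,3)

-5,-9,3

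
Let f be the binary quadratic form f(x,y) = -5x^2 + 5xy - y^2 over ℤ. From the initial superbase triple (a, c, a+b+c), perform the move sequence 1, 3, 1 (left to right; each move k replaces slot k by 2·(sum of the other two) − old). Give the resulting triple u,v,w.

start (-5,-1,-1) = (f(1,0),f(0,1),f(1,1))
replace slot 1: 2·((-1)+(-1)) − (-5) = 1 → (1,-1,-1)
replace slot 3: 2·(1+(-1)) − (-1) = 1 → (1,-1,1)
replace slot 1: 2·((-1)+1) − 1 = -1 → (-1,-1,1)

-1,-1,1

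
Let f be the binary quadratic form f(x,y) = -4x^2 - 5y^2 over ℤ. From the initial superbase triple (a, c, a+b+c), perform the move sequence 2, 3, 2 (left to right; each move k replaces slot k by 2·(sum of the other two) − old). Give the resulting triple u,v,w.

start (-4,-5,-9) = (f(1,0),f(0,1),f(1,1))
replace slot 2: 2·((-4)+(-9)) − (-5) = -21 → (-4,-21,-9)
replace slot 3: 2·((-4)+(-21)) − (-9) = -41 → (-4,-21,-41)
replace slot 2: 2·((-4)+(-41)) − (-21) = -69 → (-4,-69,-41)

-4,-69,-41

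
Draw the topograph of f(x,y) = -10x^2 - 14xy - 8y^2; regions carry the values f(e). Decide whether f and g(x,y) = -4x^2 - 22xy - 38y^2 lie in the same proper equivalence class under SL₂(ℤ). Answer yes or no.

D₁ = -124, D₂ = -124
f is negative-definite; reduce −f:
−f: translate: b→-6 (≡14 mod 20), so (10,14,8)→(10,-6,4)
−f: flip: (10,-6,4)→(4,6,10)
−f: translate: b→-2 (≡6 mod 8), so (4,6,10)→(4,-2,8)
−f: reduced (well bottom): (4,-2,8) with a≤c, −a<b≤a
flip sign back: reduced form of f is (-4,2,-8)
g is negative-definite; reduce −g:
−g: translate: b→-2 (≡22 mod 8), so (4,22,38)→(4,-2,8)
−g: reduced (well bottom): (4,-2,8) with a≤c, −a<b≤a
flip sign back: reduced form of g is (-4,2,-8)
reduced forms (-4, 2, -8) vs (-4, 2, -8) ⇒ equivalent

yes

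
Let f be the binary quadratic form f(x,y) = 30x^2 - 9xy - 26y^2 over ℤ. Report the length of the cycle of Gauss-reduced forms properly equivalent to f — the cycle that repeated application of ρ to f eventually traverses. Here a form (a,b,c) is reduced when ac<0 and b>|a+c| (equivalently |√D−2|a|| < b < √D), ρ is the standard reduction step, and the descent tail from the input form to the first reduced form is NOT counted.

D = 3201, ⌊√D⌋ = 56
descent: ρ → (-26,9,30)  [lands on river]
river: ρ → (30,51,-5)
river: ρ → (-5,49,40)
river: ρ → (40,31,-14)
river: ρ → (-14,53,7)
river: ρ → (7,45,-42)
river: ρ → (-42,39,10)
river: ρ → (10,41,-38)
river: ρ → (-38,35,13)
river: ρ → (13,43,-26)
ρ-cycle length = 10 (tail of 1 descent step not counted)

10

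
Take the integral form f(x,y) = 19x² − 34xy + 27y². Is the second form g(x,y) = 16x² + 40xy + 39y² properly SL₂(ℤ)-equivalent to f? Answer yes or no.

D₁ = -896, D₂ = -896
f: translate: b→4 (≡-34 mod 38), so (19,-34,27)→(19,4,12)
f: flip: (19,4,12)→(12,-4,19)
f: reduced (well bottom): (12,-4,19) with a≤c, −a<b≤a
g: translate: b→8 (≡40 mod 32), so (16,40,39)→(16,8,15)
g: flip: (16,8,15)→(15,-8,16)
g: reduced (well bottom): (15,-8,16) with a≤c, −a<b≤a
reduced forms (12, -4, 19) vs (15, -8, 16) ⇒ inequivalent

no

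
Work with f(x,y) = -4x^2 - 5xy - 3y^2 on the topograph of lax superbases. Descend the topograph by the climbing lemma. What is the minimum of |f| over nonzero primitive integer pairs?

translate: b→-3 (≡5 mod 8), so (4,5,3)→(4,-3,2)
flip: (4,-3,2)→(2,3,4)
translate: b→-1 (≡3 mod 4), so (2,3,4)→(2,-1,3)
reduced (well bottom): (2,-1,3) with a≤c, −a<b≤a
well minimum |f| = |-2| = 2 (negative-definite)

2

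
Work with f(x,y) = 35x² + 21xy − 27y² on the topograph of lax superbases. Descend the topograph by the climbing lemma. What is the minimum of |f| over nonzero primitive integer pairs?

river: ρ → (-27,33,29)
river: ρ → (29,25,-31)
river: ρ → (-31,37,23)
river: ρ → (23,55,-13)
river: ρ → (-13,49,35)
river: ρ → (35,21,-27)
closes: descent 0, river 6
min |a| on river = 13

13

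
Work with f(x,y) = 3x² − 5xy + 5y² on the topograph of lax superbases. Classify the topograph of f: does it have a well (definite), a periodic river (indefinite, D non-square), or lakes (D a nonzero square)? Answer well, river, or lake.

D = b²−4ac = (-5)² − 4·3·5 = -35
D < 0 ⇒ definite ⇒ every region one sign ⇒ single well

well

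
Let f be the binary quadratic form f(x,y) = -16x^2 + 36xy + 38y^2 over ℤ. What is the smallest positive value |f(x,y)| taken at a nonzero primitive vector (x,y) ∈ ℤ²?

river: ρ → (38,40,-14)
river: ρ → (-14,44,32)
river: ρ → (32,20,-26)
river: ρ → (-26,32,26)
river: ρ → (26,20,-32)
river: ρ → (-32,44,14)
river: ρ → (14,40,-38)
river: ρ → (-38,36,16)
river: ρ → (16,60,-2)
river: ρ → (-2,60,16)
river: ρ → (16,36,-38)
river: ρ → (-38,40,14)
river: ρ → (14,44,-32)
river: ρ → (-32,20,26)
river: ρ → (26,32,-26)
river: ρ → (-26,20,32)
river: ρ → (32,44,-14)
river: ρ → (-14,40,38)
river: ρ → (38,36,-16)
river: ρ → (-16,60,2)
river: ρ → (2,60,-16)
river: ρ → (-16,36,38)
closes: descent 0, river 22
min |a| on river = 2

2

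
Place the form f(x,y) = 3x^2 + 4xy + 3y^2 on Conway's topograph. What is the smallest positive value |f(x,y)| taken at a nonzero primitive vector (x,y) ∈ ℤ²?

translate: b→-2 (≡4 mod 6), so (3,4,3)→(3,-2,2)
flip: (3,-2,2)→(2,2,3)
reduced (well bottom): (2,2,3) with a≤c, −a<b≤a
well minimum = a = 2

2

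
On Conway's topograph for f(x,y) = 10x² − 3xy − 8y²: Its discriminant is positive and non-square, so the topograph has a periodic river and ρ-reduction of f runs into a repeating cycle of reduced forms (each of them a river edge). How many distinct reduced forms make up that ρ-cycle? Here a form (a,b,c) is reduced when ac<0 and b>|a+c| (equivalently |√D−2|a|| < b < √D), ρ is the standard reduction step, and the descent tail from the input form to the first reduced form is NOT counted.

D = 329, ⌊√D⌋ = 18
descent: ρ → (-8,3,10)  [lands on river]
river: ρ → (10,17,-1)
river: ρ → (-1,17,10)
river: ρ → (10,3,-8)
river: ρ → (-8,13,5)
river: ρ → (5,17,-2)
river: ρ → (-2,15,13)
river: ρ → (13,11,-4)
river: ρ → (-4,13,10)
river: ρ → (10,7,-7)
river: ρ → (-7,7,10)
river: ρ → (10,13,-4)
river: ρ → (-4,11,13)
river: ρ → (13,15,-2)
river: ρ → (-2,17,5)
river: ρ → (5,13,-8)
ρ-cycle length = 16 (tail of 1 descent step not counted)

16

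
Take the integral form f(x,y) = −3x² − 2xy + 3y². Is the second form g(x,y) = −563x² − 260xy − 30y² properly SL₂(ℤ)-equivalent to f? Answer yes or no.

D₁ = 40, D₂ = 40
river cycle of f (length 6): (3, 2, -3), (-3, 4, 2), (2, 4, -3), (-3, 2, 3), (3, 4, -2), (-2, 4, 3)
river cycle of g (length 6): (-3, 4, 2), (2, 4, -3), (-3, 2, 3), (3, 4, -2), (-2, 4, 3), (3, 2, -3)
cycles coincide ⇒ equivalent

yes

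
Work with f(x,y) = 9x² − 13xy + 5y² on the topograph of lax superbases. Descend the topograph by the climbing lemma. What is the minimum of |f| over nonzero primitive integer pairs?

translate: b→5 (≡-13 mod 18), so (9,-13,5)→(9,5,1)
flip: (9,5,1)→(1,-5,9)
translate: b→1 (≡-5 mod 2), so (1,-5,9)→(1,1,3)
reduced (well bottom): (1,1,3) with a≤c, −a<b≤a
well minimum = a = 1

1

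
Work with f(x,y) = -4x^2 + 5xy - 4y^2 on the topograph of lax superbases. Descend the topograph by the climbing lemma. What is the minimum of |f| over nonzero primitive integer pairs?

translate: b→3 (≡-5 mod 8), so (4,-5,4)→(4,3,3)
flip: (4,3,3)→(3,-3,4)
translate: b→3 (≡-3 mod 6), so (3,-3,4)→(3,3,4)
reduced (well bottom): (3,3,4) with a≤c, −a<b≤a
well minimum |f| = |-3| = 3 (negative-definite)

3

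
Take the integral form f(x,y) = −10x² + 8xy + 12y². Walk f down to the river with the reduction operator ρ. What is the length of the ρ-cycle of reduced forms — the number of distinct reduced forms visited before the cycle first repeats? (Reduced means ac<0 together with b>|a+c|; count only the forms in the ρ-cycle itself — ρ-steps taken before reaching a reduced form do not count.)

D = 544, ⌊√D⌋ = 23
river: ρ → (12,16,-6)
river: ρ → (-6,20,6)
river: ρ → (6,16,-12)
river: ρ → (-12,8,10)
river: ρ → (10,12,-10)
river: ρ → (-10,8,12)
ρ-cycle length = 6 (tail of 0 descent steps not counted)

6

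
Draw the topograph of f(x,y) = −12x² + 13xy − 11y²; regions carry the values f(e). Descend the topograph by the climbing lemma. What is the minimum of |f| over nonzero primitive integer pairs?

translate: b→11 (≡-13 mod 24), so (12,-13,11)→(12,11,10)
flip: (12,11,10)→(10,-11,12)
translate: b→9 (≡-11 mod 20), so (10,-11,12)→(10,9,11)
reduced (well bottom): (10,9,11) with a≤c, −a<b≤a
well minimum |f| = |-10| = 10 (negative-definite)

10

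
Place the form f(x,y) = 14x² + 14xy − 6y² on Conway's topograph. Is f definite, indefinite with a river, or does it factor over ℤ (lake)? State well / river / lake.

D = b²−4ac = 14² − 4·14·(-6) = 532
D > 0 non-square ⇒ indefinite ⇒ periodic river

river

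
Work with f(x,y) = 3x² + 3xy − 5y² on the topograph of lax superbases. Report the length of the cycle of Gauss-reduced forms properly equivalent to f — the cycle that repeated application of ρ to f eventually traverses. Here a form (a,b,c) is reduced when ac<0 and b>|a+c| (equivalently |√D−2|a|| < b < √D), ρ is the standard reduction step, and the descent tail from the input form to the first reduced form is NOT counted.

D = 69, ⌊√D⌋ = 8
river: ρ → (-5,7,1)
river: ρ → (1,7,-5)
river: ρ → (-5,3,3)
river: ρ → (3,3,-5)
ρ-cycle length = 4 (tail of 0 descent steps not counted)

4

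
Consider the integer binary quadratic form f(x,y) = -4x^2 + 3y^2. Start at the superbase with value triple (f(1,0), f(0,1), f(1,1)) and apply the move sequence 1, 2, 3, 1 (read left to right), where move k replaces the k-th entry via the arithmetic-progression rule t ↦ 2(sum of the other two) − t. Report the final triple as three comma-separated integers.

start (-4,3,-1) = (f(1,0),f(0,1),f(1,1))
replace slot 1: 2·(3+(-1)) − (-4) = 8 → (8,3,-1)
replace slot 2: 2·(8+(-1)) − 3 = 11 → (8,11,-1)
replace slot 3: 2·(8+11) − (-1) = 39 → (8,11,39)
replace slot 1: 2·(11+39) − 8 = 92 → (92,11,39)

92,11,39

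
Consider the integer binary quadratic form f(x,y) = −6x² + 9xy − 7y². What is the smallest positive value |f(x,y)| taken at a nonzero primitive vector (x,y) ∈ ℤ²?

translate: b→3 (≡-9 mod 12), so (6,-9,7)→(6,3,4)
flip: (6,3,4)→(4,-3,6)
reduced (well bottom): (4,-3,6) with a≤c, −a<b≤a
well minimum |f| = |-4| = 4 (negative-definite)

4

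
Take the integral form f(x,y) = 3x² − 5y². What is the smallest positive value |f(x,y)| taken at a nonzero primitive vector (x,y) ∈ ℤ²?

descent: ρ → (-5,0,3)
descent: ρ → (3,6,-2)  [lands on river]
river: ρ → (-2,6,3)
closes: descent 2, river 2
min |a| on river = 2

2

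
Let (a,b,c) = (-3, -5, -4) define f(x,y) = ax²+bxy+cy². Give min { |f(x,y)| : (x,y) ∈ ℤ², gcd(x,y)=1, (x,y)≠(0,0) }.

translate: b→-1 (≡5 mod 6), so (3,5,4)→(3,-1,2)
flip: (3,-1,2)→(2,1,3)
reduced (well bottom): (2,1,3) with a≤c, −a<b≤a
well minimum |f| = |-2| = 2 (negative-definite)

2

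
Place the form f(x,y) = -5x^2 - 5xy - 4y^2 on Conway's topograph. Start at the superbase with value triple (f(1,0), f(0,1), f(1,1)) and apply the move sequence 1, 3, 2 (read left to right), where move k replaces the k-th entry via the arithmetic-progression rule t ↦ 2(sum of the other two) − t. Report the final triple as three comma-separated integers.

start (-5,-4,-14) = (f(1,0),f(0,1),f(1,1))
replace slot 1: 2·((-4)+(-14)) − (-5) = -31 → (-31,-4,-14)
replace slot 3: 2·((-31)+(-4)) − (-14) = -56 → (-31,-4,-56)
replace slot 2: 2·((-31)+(-56)) − (-4) = -170 → (-31,-170,-56)

-31,-170,-56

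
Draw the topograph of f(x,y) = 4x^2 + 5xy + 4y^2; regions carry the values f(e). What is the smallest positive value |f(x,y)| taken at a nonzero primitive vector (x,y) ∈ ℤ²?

translate: b→-3 (≡5 mod 8), so (4,5,4)→(4,-3,3)
flip: (4,-3,3)→(3,3,4)
reduced (well bottom): (3,3,4) with a≤c, −a<b≤a
well minimum = a = 3

3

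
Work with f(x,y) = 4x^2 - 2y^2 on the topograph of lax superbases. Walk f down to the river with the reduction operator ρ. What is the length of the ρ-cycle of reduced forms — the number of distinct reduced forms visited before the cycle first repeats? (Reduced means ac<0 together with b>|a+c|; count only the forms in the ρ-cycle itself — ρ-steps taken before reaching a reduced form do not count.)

D = 32, ⌊√D⌋ = 5
descent: ρ → (-2,4,2)  [lands on river]
river: ρ → (2,4,-2)
ρ-cycle length = 2 (tail of 1 descent step not counted)

2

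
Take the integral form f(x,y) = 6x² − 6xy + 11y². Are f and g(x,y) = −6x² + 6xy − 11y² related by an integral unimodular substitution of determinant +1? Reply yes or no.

D₁ = -228, D₂ = -228
f: translate: b→6 (≡-6 mod 12), so (6,-6,11)→(6,6,11)
f: reduced (well bottom): (6,6,11) with a≤c, −a<b≤a
g is negative-definite; reduce −g:
−g: translate: b→6 (≡-6 mod 12), so (6,-6,11)→(6,6,11)
−g: reduced (well bottom): (6,6,11) with a≤c, −a<b≤a
flip sign back: reduced form of g is (-6,-6,-11)
reduced forms (6, 6, 11) vs (-6, -6, -11) ⇒ inequivalent

no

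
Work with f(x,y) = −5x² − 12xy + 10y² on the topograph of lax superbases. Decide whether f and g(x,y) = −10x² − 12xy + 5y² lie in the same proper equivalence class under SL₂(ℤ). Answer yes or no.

D₁ = 344, D₂ = 344
river cycle of f (length 10): (10, 12, -5), (-5, 18, 1), (1, 18, -5), (-5, 12, 10), (10, 8, -7), (-7, 6, 11), (11, 16, -2), (-2, 16, 11), (11, 6, -7), (-7, 8, 10)
river cycle of g (length 10): (5, 12, -10), (-10, 8, 7), (7, 6, -11), (-11, 16, 2), (2, 16, -11), (-11, 6, 7), (7, 8, -10), (-10, 12, 5), (5, 18, -1), (-1, 18, 5)
cycles differ ⇒ inequivalent

no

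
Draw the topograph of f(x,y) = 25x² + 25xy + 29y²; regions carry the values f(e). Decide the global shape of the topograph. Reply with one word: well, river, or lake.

D = b²−4ac = 25² − 4·25·29 = -2275
D < 0 ⇒ definite ⇒ every region one sign ⇒ single well

well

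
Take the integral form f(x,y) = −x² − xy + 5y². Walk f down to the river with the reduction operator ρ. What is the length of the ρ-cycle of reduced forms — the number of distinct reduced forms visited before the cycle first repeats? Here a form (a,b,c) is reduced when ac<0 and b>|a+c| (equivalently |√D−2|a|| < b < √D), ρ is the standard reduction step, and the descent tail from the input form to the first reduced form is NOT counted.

D = 21, ⌊√D⌋ = 4
descent: ρ → (5,1,-1)
descent: ρ → (-1,3,3)  [lands on river]
river: ρ → (3,3,-1)
ρ-cycle length = 2 (tail of 2 descent steps not counted)

2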